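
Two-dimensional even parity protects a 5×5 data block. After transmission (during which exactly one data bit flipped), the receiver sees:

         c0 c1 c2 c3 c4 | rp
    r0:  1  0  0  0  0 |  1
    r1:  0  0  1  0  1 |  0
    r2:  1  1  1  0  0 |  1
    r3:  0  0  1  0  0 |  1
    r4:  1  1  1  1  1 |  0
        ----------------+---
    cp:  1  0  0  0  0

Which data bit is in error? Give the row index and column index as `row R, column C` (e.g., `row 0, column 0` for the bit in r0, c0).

Recompute each row's even parity and compare to rp:
  r0: data parity 1, sent rp 1 → ok
  r1: data parity 0, sent rp 0 → ok
  r2: data parity 1, sent rp 1 → ok
  r3: data parity 1, sent rp 1 → ok
  r4: data parity 1, sent rp 0 → mismatch
Recompute each column's even parity and compare to cp:
  c0: data parity 1, sent cp 1 → ok
  c1: data parity 0, sent cp 0 → ok
  c2: data parity 0, sent cp 0 → ok
  c3: data parity 1, sent cp 0 → mismatch
  c4: data parity 0, sent cp 0 → ok
Exactly one row (r4) and one column (c3) fail → the flipped bit is at their intersection.

row 4, column 3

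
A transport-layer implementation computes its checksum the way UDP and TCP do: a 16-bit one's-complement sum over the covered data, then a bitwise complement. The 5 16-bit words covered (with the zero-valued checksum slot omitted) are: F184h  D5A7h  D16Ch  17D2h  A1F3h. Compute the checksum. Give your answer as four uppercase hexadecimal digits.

One's-complement addition (fold any carry out of bit 15 back into bit 0):
  0xF184 + 0xD5A7 = 0x1C72B → wrap carry → 0xC72C
  0xC72C + 0xD16C = 0x19898 → wrap carry → 0x9899
  0x9899 + 0x17D2 = 0x0B06B
  0xB06B + 0xA1F3 = 0x1525E → wrap carry → 0x525F
One's-complement sum = 0x525F.
Checksum = ~0x525F & 0xFFFF = 0xADA0.

ADA0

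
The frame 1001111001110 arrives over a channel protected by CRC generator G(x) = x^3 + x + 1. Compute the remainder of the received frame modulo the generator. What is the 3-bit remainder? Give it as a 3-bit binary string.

000

Modulo-2 division of 1001111001110 by 1011:
  pos 0: 1001 XOR 1011 = 0010
  pos 2: 1011 XOR 1011 = 0000
  pos 6: 1001 XOR 1011 = 0010
  pos 8: 1011 XOR 1011 = 0000
Remainder = 000 (zero — the frame passes the CRC check).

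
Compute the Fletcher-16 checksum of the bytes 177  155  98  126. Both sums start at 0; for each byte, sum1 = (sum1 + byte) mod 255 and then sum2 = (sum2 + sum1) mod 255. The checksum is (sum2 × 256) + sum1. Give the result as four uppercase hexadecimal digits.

DC2E

Running sums (mod 255):
  after byte 0 (177): sum1=177, sum2=177
  after byte 1 (155): sum1=77, sum2=254
  after byte 2 (98): sum1=175, sum2=174
  after byte 3 (126): sum1=46, sum2=220
Checksum = sum2·256 + sum1 = 220·256 + 46 = 56366 = 0xDC2E.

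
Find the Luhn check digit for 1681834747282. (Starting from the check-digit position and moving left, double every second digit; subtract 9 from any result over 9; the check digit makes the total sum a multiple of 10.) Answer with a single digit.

Partial digits right→left: 2 8 2 7 4 7 4 3 8 1 8 6 1
Double every second digit counting from the check-digit position (so the 1st, 3rd, 5th, ... of the partial from the right).
  doubled (with −9 where >9): 4 4 8 8 7 7 2 → sum 40
  kept as-is: 8 7 7 3 1 6 → sum 32
Total = 40 + 32 = 72.
Check digit = (10 − (72 mod 10)) mod 10 = 8.

8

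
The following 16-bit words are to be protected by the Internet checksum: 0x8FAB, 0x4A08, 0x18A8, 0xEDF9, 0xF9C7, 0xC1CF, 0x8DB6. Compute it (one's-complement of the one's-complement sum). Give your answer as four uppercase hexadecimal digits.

D65B

One's-complement addition (fold any carry out of bit 15 back into bit 0):
  0x8FAB + 0x4A08 = 0x0D9B3
  0xD9B3 + 0x18A8 = 0x0F25B
  0xF25B + 0xEDF9 = 0x1E054 → wrap carry → 0xE055
  0xE055 + 0xF9C7 = 0x1DA1C → wrap carry → 0xDA1D
  0xDA1D + 0xC1CF = 0x19BEC → wrap carry → 0x9BED
  0x9BED + 0x8DB6 = 0x129A3 → wrap carry → 0x29A4
One's-complement sum = 0x29A4.
Checksum = ~0x29A4 & 0xFFFF = 0xD65B.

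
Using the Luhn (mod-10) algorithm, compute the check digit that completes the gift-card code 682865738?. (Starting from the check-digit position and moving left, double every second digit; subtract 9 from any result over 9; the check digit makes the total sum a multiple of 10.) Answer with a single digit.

4

Partial digits right→left: 8 3 7 5 6 8 2 8 6
Double every second digit counting from the check-digit position (so the 1st, 3rd, 5th, ... of the partial from the right).
  doubled (with −9 where >9): 7 5 3 4 3 → sum 22
  kept as-is: 3 5 8 8 → sum 24
Total = 22 + 24 = 46.
Check digit = (10 − (46 mod 10)) mod 10 = 4.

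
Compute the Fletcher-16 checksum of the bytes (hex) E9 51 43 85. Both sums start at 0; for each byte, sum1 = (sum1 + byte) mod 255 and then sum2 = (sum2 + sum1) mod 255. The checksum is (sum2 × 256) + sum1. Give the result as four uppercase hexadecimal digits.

Running sums (mod 255):
  after byte 0 (E9): sum1=233, sum2=233
  after byte 1 (51): sum1=59, sum2=37
  after byte 2 (43): sum1=126, sum2=163
  after byte 3 (85): sum1=4, sum2=167
Checksum = sum2·256 + sum1 = 167·256 + 4 = 42756 = 0xA704.

A704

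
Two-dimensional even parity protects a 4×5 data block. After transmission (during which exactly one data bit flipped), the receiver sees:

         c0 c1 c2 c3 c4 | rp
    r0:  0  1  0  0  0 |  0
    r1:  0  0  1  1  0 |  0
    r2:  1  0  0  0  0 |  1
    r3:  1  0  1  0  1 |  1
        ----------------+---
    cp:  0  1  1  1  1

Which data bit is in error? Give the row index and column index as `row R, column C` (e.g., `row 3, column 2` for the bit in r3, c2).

Recompute each row's even parity and compare to rp:
  r0: data parity 1, sent rp 0 → mismatch
  r1: data parity 0, sent rp 0 → ok
  r2: data parity 1, sent rp 1 → ok
  r3: data parity 1, sent rp 1 → ok
Recompute each column's even parity and compare to cp:
  c0: data parity 0, sent cp 0 → ok
  c1: data parity 1, sent cp 1 → ok
  c2: data parity 0, sent cp 1 → mismatch
  c3: data parity 1, sent cp 1 → ok
  c4: data parity 1, sent cp 1 → ok
Exactly one row (r0) and one column (c2) fail → the flipped bit is at their intersection.

row 0, column 2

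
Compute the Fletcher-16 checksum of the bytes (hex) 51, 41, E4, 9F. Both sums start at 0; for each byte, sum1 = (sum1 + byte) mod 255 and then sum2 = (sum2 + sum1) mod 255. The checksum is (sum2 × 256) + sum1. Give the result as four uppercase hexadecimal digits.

Running sums (mod 255):
  after byte 0 (51): sum1=81, sum2=81
  after byte 1 (41): sum1=146, sum2=227
  after byte 2 (E4): sum1=119, sum2=91
  after byte 3 (9F): sum1=23, sum2=114
Checksum = sum2·256 + sum1 = 114·256 + 23 = 29207 = 0x7217.

7217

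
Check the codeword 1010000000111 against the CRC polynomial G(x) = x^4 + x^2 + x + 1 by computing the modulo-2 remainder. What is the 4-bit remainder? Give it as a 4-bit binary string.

Modulo-2 division of 1010000000111 by 10111:
  pos 0: 10100 XOR 10111 = 00011
  pos 3: 11000 XOR 10111 = 01111
  pos 4: 11110 XOR 10111 = 01001
  pos 5: 10010 XOR 10111 = 00101
  pos 7: 10111 XOR 10111 = 00000
Remainder = 0001 (nonzero — an error is detected).

0001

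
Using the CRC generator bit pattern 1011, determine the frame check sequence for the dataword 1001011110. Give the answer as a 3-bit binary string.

Append 3 zeros: 1001011110000. Divide by 1011 (XOR where the leading bit is 1):
  pos 0: 1001 XOR 1011 = 0010
  pos 2: 1001 XOR 1011 = 0010
  pos 4: 1011 XOR 1011 = 0000
  pos 8: 1000 XOR 1011 = 0011
Remainder (last 3 bits) = 110. This is the CRC / FCS.

110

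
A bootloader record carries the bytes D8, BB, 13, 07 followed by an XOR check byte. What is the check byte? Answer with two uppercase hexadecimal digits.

XOR the bytes together:
  start with 0xD8
  0xD8 ⊕ 0xBB = 0x63
  0x63 ⊕ 0x13 = 0x70
  0x70 ⊕ 0x07 = 0x77

77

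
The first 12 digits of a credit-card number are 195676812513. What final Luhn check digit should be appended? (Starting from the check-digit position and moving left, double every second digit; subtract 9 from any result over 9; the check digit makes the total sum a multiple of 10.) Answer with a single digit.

2

Partial digits right→left: 3 1 5 2 1 8 6 7 6 5 9 1
Double every second digit counting from the check-digit position (so the 1st, 3rd, 5th, ... of the partial from the right).
  doubled (with −9 where >9): 6 1 2 3 3 9 → sum 24
  kept as-is: 1 2 8 7 5 1 → sum 24
Total = 24 + 24 = 48.
Check digit = (10 − (48 mod 10)) mod 10 = 2.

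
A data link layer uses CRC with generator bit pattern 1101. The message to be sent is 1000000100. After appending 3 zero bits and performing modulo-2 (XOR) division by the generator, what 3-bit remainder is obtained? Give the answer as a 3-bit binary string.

000

Append 3 zeros: 1000000100000. Divide by 1101 (XOR where the leading bit is 1):
  pos 0: 1000 XOR 1101 = 0101
  pos 1: 1010 XOR 1101 = 0111
  pos 2: 1110 XOR 1101 = 0011
  pos 4: 1101 XOR 1101 = 0000
Remainder (last 3 bits) = 000. This is the CRC / FCS.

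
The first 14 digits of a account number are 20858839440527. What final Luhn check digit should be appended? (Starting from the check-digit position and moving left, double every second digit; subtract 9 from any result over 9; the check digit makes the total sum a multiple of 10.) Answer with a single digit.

Partial digits right→left: 7 2 5 0 4 4 9 3 8 8 5 8 0 2
Double every second digit counting from the check-digit position (so the 1st, 3rd, 5th, ... of the partial from the right).
  doubled (with −9 where >9): 5 1 8 9 7 1 0 → sum 31
  kept as-is: 2 0 4 3 8 8 2 → sum 27
Total = 31 + 27 = 58.
Check digit = (10 − (58 mod 10)) mod 10 = 2.

2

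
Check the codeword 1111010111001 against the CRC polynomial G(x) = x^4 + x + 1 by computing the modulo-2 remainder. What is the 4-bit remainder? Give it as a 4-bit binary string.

Modulo-2 division of 1111010111001 by 10011:
  pos 0: 11110 XOR 10011 = 01101
  pos 1: 11011 XOR 10011 = 01000
  pos 2: 10000 XOR 10011 = 00011
  pos 5: 11111 XOR 10011 = 01100
  pos 6: 11000 XOR 10011 = 01011
  pos 7: 10110 XOR 10011 = 00101
Remainder = 1011 (nonzero — an error is detected).

1011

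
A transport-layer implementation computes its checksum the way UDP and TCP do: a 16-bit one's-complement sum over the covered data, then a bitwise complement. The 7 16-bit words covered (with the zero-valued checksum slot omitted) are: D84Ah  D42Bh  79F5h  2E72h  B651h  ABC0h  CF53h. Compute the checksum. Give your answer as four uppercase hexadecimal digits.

79BB

One's-complement addition (fold any carry out of bit 15 back into bit 0):
  0xD84A + 0xD42B = 0x1AC75 → wrap carry → 0xAC76
  0xAC76 + 0x79F5 = 0x1266B → wrap carry → 0x266C
  0x266C + 0x2E72 = 0x054DE
  0x54DE + 0xB651 = 0x10B2F → wrap carry → 0x0B30
  0x0B30 + 0xABC0 = 0x0B6F0
  0xB6F0 + 0xCF53 = 0x18643 → wrap carry → 0x8644
One's-complement sum = 0x8644.
Checksum = ~0x8644 & 0xFFFF = 0x79BB.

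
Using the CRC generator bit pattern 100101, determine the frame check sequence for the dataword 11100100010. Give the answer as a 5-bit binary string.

00101

Append 5 zeros: 1110010001000000. Divide by 100101 (XOR where the leading bit is 1):
  pos 0: 111001 XOR 100101 = 011100
  pos 1: 111000 XOR 100101 = 011101
  pos 2: 111010 XOR 100101 = 011111
  pos 3: 111110 XOR 100101 = 011011
  pos 4: 110111 XOR 100101 = 010010
  pos 5: 100100 XOR 100101 = 000001
  pos 10: 100000 XOR 100101 = 000101
Remainder (last 5 bits) = 00101. This is the CRC / FCS.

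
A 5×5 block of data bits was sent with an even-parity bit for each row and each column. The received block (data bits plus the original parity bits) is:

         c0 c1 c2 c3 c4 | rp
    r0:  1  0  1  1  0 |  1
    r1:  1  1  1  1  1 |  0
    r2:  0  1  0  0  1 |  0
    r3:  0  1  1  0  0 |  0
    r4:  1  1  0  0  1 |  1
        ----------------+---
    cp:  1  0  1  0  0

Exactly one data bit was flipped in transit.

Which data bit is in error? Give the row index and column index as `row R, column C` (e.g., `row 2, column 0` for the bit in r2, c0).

row 1, column 4

Recompute each row's even parity and compare to rp:
  r0: data parity 1, sent rp 1 → ok
  r1: data parity 1, sent rp 0 → mismatch
  r2: data parity 0, sent rp 0 → ok
  r3: data parity 0, sent rp 0 → ok
  r4: data parity 1, sent rp 1 → ok
Recompute each column's even parity and compare to cp:
  c0: data parity 1, sent cp 1 → ok
  c1: data parity 0, sent cp 0 → ok
  c2: data parity 1, sent cp 1 → ok
  c3: data parity 0, sent cp 0 → ok
  c4: data parity 1, sent cp 0 → mismatch
Exactly one row (r1) and one column (c4) fail → the flipped bit is at their intersection.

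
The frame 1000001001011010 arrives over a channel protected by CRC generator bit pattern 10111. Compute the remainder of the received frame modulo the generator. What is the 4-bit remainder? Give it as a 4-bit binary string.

0000

Modulo-2 division of 1000001001011010 by 10111:
  pos 0: 10000 XOR 10111 = 00111
  pos 2: 11101 XOR 10111 = 01010
  pos 3: 10100 XOR 10111 = 00011
  pos 6: 11010 XOR 10111 = 01101
  pos 7: 11011 XOR 10111 = 01100
  pos 8: 11001 XOR 10111 = 01110
  pos 9: 11100 XOR 10111 = 01011
  pos 10: 10111 XOR 10111 = 00000
Remainder = 0000 (zero — the frame passes the CRC check).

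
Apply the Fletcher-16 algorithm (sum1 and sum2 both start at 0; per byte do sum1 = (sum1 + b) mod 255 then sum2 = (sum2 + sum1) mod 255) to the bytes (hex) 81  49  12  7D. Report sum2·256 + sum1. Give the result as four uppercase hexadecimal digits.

Running sums (mod 255):
  after byte 0 (81): sum1=129, sum2=129
  after byte 1 (49): sum1=202, sum2=76
  after byte 2 (12): sum1=220, sum2=41
  after byte 3 (7D): sum1=90, sum2=131
Checksum = sum2·256 + sum1 = 131·256 + 90 = 33626 = 0x835A.

835A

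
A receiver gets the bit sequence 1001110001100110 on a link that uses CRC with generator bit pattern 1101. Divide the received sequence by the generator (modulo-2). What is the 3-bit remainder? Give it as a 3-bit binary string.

000

Modulo-2 division of 1001110001100110 by 1101:
  pos 0: 1001 XOR 1101 = 0100
  pos 1: 1001 XOR 1101 = 0100
  pos 2: 1001 XOR 1101 = 0100
  pos 3: 1000 XOR 1101 = 0101
  pos 4: 1010 XOR 1101 = 0111
  pos 5: 1110 XOR 1101 = 0011
  pos 7: 1111 XOR 1101 = 0010
  pos 9: 1000 XOR 1101 = 0101
  pos 10: 1011 XOR 1101 = 0110
  pos 11: 1101 XOR 1101 = 0000
Remainder = 000 (zero — the frame passes the CRC check).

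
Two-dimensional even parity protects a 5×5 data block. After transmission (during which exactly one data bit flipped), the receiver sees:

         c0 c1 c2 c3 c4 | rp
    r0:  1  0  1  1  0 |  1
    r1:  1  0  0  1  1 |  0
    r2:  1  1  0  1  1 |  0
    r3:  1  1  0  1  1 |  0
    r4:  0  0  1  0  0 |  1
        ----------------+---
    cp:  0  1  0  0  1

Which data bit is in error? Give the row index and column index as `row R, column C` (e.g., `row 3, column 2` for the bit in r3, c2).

Recompute each row's even parity and compare to rp:
  r0: data parity 1, sent rp 1 → ok
  r1: data parity 1, sent rp 0 → mismatch
  r2: data parity 0, sent rp 0 → ok
  r3: data parity 0, sent rp 0 → ok
  r4: data parity 1, sent rp 1 → ok
Recompute each column's even parity and compare to cp:
  c0: data parity 0, sent cp 0 → ok
  c1: data parity 0, sent cp 1 → mismatch
  c2: data parity 0, sent cp 0 → ok
  c3: data parity 0, sent cp 0 → ok
  c4: data parity 1, sent cp 1 → ok
Exactly one row (r1) and one column (c1) fail → the flipped bit is at their intersection.

row 1, column 1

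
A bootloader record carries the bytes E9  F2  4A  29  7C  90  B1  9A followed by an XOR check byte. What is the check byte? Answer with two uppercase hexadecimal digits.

XOR the bytes together:
  start with 0xE9
  0xE9 ⊕ 0xF2 = 0x1B
  0x1B ⊕ 0x4A = 0x51
  0x51 ⊕ 0x29 = 0x78
  0x78 ⊕ 0x7C = 0x04
  0x04 ⊕ 0x90 = 0x94
  0x94 ⊕ 0xB1 = 0x25
  0x25 ⊕ 0x9A = 0xBF

BF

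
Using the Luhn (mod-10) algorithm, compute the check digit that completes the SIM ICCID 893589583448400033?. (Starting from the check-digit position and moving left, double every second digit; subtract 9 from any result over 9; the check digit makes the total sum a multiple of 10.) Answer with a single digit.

5

Partial digits right→left: 3 3 0 0 0 4 8 4 4 3 8 5 9 8 5 3 9 8
Double every second digit counting from the check-digit position (so the 1st, 3rd, 5th, ... of the partial from the right).
  doubled (with −9 where >9): 6 0 0 7 8 7 9 1 9 → sum 47
  kept as-is: 3 0 4 4 3 5 8 3 8 → sum 38
Total = 47 + 38 = 85.
Check digit = (10 − (85 mod 10)) mod 10 = 5.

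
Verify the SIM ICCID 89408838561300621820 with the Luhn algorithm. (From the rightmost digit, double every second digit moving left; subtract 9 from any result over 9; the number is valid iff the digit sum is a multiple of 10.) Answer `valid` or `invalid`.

invalid

From the right, keep odd positions and double even positions (subtract 9 from any doubled value over 9):
  doubled (positions 2,4,...): 4 2 3 0 2 1 6 7 8 7 → sum 40
  kept (positions 1,3,...): 0 8 2 0 3 6 8 8 0 9 → sum 44
Total = 84.
84 mod 10 = 4, so the number is invalid.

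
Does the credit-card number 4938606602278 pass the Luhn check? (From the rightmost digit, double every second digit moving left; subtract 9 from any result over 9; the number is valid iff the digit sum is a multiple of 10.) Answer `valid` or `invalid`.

From the right, keep odd positions and double even positions (subtract 9 from any doubled value over 9):
  doubled (positions 2,4,...): 5 4 3 0 7 9 → sum 28
  kept (positions 1,3,...): 8 2 0 6 6 3 4 → sum 29
Total = 57.
57 mod 10 = 7, so the number is invalid.

invalid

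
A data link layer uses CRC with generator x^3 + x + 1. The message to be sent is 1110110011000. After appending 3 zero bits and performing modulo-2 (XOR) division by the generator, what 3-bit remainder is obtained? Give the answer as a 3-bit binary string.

111

Append 3 zeros: 1110110011000000. Divide by 1011 (XOR where the leading bit is 1):
  pos 0: 1110 XOR 1011 = 0101
  pos 1: 1011 XOR 1011 = 0000
  pos 5: 1001 XOR 1011 = 0010
  pos 7: 1010 XOR 1011 = 0001
  pos 10: 1000 XOR 1011 = 0011
  pos 12: 1100 XOR 1011 = 0111
Remainder (last 3 bits) = 111. This is the CRC / FCS.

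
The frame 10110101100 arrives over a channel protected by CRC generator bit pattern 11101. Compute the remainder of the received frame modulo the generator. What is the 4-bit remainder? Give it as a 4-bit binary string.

0000

Modulo-2 division of 10110101100 by 11101:
  pos 0: 10110 XOR 11101 = 01011
  pos 1: 10111 XOR 11101 = 01010
  pos 2: 10100 XOR 11101 = 01001
  pos 3: 10011 XOR 11101 = 01110
  pos 4: 11101 XOR 11101 = 00000
Remainder = 0000 (zero — the frame passes the CRC check).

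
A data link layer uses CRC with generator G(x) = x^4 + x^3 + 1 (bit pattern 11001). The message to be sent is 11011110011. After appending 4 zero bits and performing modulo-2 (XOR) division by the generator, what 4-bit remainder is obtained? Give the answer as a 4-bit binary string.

0100

Append 4 zeros: 110111100110000. Divide by 11001 (XOR where the leading bit is 1):
  pos 0: 11011 XOR 11001 = 00010
  pos 3: 10110 XOR 11001 = 01111
  pos 4: 11110 XOR 11001 = 00111
  pos 6: 11111 XOR 11001 = 00110
  pos 8: 11000 XOR 11001 = 00001
Remainder (last 4 bits) = 0100. This is the CRC / FCS.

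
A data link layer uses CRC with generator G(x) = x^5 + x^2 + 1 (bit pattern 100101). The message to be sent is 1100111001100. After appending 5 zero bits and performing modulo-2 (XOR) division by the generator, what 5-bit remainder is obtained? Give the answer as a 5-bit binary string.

Append 5 zeros: 110011100110000000. Divide by 100101 (XOR where the leading bit is 1):
  pos 0: 110011 XOR 100101 = 010110
  pos 1: 101101 XOR 100101 = 001000
  pos 3: 100000 XOR 100101 = 000101
  pos 6: 101110 XOR 100101 = 001011
  pos 8: 101100 XOR 100101 = 001001
  pos 10: 100100 XOR 100101 = 000001
Remainder (last 5 bits) = 00100. This is the CRC / FCS.

00100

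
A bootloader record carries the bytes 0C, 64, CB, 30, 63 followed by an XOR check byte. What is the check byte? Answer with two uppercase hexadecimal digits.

XOR the bytes together:
  start with 0x0C
  0x0C ⊕ 0x64 = 0x68
  0x68 ⊕ 0xCB = 0xA3
  0xA3 ⊕ 0x30 = 0x93
  0x93 ⊕ 0x63 = 0xF0

F0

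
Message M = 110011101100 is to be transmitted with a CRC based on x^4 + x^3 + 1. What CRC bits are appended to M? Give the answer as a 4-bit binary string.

0111

Append 4 zeros: 1100111011000000. Divide by 11001 (XOR where the leading bit is 1):
  pos 0: 11001 XOR 11001 = 00000
  pos 5: 11011 XOR 11001 = 00010
  pos 8: 10000 XOR 11001 = 01001
  pos 9: 10010 XOR 11001 = 01011
  pos 10: 10110 XOR 11001 = 01111
  pos 11: 11110 XOR 11001 = 00111
Remainder (last 4 bits) = 0111. This is the CRC / FCS.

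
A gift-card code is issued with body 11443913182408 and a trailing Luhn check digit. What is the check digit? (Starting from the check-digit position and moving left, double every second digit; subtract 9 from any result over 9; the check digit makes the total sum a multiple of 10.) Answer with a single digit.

1

Partial digits right→left: 8 0 4 2 8 1 3 1 9 3 4 4 1 1
Double every second digit counting from the check-digit position (so the 1st, 3rd, 5th, ... of the partial from the right).
  doubled (with −9 where >9): 7 8 7 6 9 8 2 → sum 47
  kept as-is: 0 2 1 1 3 4 1 → sum 12
Total = 47 + 12 = 59.
Check digit = (10 − (59 mod 10)) mod 10 = 1.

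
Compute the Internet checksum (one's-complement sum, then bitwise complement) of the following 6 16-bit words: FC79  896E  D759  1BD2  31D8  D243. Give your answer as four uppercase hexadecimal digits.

One's-complement addition (fold any carry out of bit 15 back into bit 0):
  0xFC79 + 0x896E = 0x185E7 → wrap carry → 0x85E8
  0x85E8 + 0xD759 = 0x15D41 → wrap carry → 0x5D42
  0x5D42 + 0x1BD2 = 0x07914
  0x7914 + 0x31D8 = 0x0AAEC
  0xAAEC + 0xD243 = 0x17D2F → wrap carry → 0x7D30
One's-complement sum = 0x7D30.
Checksum = ~0x7D30 & 0xFFFF = 0x82CF.

82CF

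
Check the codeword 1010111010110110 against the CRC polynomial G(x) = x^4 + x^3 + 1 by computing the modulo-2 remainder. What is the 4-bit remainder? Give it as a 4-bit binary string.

Modulo-2 division of 1010111010110110 by 11001:
  pos 0: 10101 XOR 11001 = 01100
  pos 1: 11001 XOR 11001 = 00000
  pos 6: 10101 XOR 11001 = 01100
  pos 7: 11001 XOR 11001 = 00000
Remainder = 0110 (nonzero — an error is detected).

0110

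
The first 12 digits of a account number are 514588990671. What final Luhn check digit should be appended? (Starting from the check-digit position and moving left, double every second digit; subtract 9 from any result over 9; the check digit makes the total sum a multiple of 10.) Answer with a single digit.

Partial digits right→left: 1 7 6 0 9 9 8 8 5 4 1 5
Double every second digit counting from the check-digit position (so the 1st, 3rd, 5th, ... of the partial from the right).
  doubled (with −9 where >9): 2 3 9 7 1 2 → sum 24
  kept as-is: 7 0 9 8 4 5 → sum 33
Total = 24 + 33 = 57.
Check digit = (10 − (57 mod 10)) mod 10 = 3.

3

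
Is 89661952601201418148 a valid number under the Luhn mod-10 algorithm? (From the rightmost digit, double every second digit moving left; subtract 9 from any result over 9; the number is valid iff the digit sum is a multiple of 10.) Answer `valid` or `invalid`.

From the right, keep odd positions and double even positions (subtract 9 from any doubled value over 9):
  doubled (positions 2,4,...): 8 7 8 0 2 3 1 2 3 7 → sum 41
  kept (positions 1,3,...): 8 1 1 1 2 0 2 9 6 9 → sum 39
Total = 80.
80 mod 10 = 0, so the number is valid.

valid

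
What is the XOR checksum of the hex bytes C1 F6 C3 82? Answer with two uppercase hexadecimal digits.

XOR the bytes together:
  start with 0xC1
  0xC1 ⊕ 0xF6 = 0x37
  0x37 ⊕ 0xC3 = 0xF4
  0xF4 ⊕ 0x82 = 0x76

76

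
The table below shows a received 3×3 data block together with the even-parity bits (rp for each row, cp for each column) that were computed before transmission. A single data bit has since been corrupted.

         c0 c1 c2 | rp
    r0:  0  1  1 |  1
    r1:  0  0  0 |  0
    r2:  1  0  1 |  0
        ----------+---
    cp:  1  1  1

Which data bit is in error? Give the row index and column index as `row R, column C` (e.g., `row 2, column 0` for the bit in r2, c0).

Recompute each row's even parity and compare to rp:
  r0: data parity 0, sent rp 1 → mismatch
  r1: data parity 0, sent rp 0 → ok
  r2: data parity 0, sent rp 0 → ok
Recompute each column's even parity and compare to cp:
  c0: data parity 1, sent cp 1 → ok
  c1: data parity 1, sent cp 1 → ok
  c2: data parity 0, sent cp 1 → mismatch
Exactly one row (r0) and one column (c2) fail → the flipped bit is at their intersection.

row 0, column 2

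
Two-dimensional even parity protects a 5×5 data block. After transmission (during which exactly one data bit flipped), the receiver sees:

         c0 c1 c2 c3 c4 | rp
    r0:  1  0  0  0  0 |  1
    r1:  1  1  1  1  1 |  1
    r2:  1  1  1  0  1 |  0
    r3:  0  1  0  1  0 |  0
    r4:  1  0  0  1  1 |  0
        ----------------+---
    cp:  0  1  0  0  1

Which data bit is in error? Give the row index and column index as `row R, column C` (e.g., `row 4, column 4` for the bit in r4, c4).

row 4, column 3

Recompute each row's even parity and compare to rp:
  r0: data parity 1, sent rp 1 → ok
  r1: data parity 1, sent rp 1 → ok
  r2: data parity 0, sent rp 0 → ok
  r3: data parity 0, sent rp 0 → ok
  r4: data parity 1, sent rp 0 → mismatch
Recompute each column's even parity and compare to cp:
  c0: data parity 0, sent cp 0 → ok
  c1: data parity 1, sent cp 1 → ok
  c2: data parity 0, sent cp 0 → ok
  c3: data parity 1, sent cp 0 → mismatch
  c4: data parity 1, sent cp 1 → ok
Exactly one row (r4) and one column (c3) fail → the flipped bit is at their intersection.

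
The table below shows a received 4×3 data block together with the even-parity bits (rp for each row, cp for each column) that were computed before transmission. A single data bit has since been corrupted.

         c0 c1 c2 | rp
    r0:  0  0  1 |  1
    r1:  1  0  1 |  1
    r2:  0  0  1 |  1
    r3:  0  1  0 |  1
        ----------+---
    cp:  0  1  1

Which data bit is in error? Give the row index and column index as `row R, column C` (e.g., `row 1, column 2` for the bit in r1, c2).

Recompute each row's even parity and compare to rp:
  r0: data parity 1, sent rp 1 → ok
  r1: data parity 0, sent rp 1 → mismatch
  r2: data parity 1, sent rp 1 → ok
  r3: data parity 1, sent rp 1 → ok
Recompute each column's even parity and compare to cp:
  c0: data parity 1, sent cp 0 → mismatch
  c1: data parity 1, sent cp 1 → ok
  c2: data parity 1, sent cp 1 → ok
Exactly one row (r1) and one column (c0) fail → the flipped bit is at their intersection.

row 1, column 0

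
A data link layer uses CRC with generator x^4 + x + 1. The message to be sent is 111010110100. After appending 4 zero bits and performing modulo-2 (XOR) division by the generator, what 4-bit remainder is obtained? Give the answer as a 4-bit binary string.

Append 4 zeros: 1110101101000000. Divide by 10011 (XOR where the leading bit is 1):
  pos 0: 11101 XOR 10011 = 01110
  pos 1: 11100 XOR 10011 = 01111
  pos 2: 11111 XOR 10011 = 01100
  pos 3: 11001 XOR 10011 = 01010
  pos 4: 10100 XOR 10011 = 00111
  pos 6: 11110 XOR 10011 = 01101
  pos 7: 11010 XOR 10011 = 01001
  pos 8: 10010 XOR 10011 = 00001
Remainder (last 4 bits) = 1000. This is the CRC / FCS.

1000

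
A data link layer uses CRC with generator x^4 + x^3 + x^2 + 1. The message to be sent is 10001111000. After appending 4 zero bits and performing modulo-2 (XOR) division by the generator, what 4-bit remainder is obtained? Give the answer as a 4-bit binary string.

1110

Append 4 zeros: 100011110000000. Divide by 11101 (XOR where the leading bit is 1):
  pos 0: 10001 XOR 11101 = 01100
  pos 1: 11001 XOR 11101 = 00100
  pos 3: 10011 XOR 11101 = 01110
  pos 4: 11100 XOR 11101 = 00001
  pos 8: 10000 XOR 11101 = 01101
  pos 9: 11010 XOR 11101 = 00111
Remainder (last 4 bits) = 1110. This is the CRC / FCS.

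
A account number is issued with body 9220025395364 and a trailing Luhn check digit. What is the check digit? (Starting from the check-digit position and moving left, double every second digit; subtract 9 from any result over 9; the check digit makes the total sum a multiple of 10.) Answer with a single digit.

5

Partial digits right→left: 4 6 3 5 9 3 5 2 0 0 2 2 9
Double every second digit counting from the check-digit position (so the 1st, 3rd, 5th, ... of the partial from the right).
  doubled (with −9 where >9): 8 6 9 1 0 4 9 → sum 37
  kept as-is: 6 5 3 2 0 2 → sum 18
Total = 37 + 18 = 55.
Check digit = (10 − (55 mod 10)) mod 10 = 5.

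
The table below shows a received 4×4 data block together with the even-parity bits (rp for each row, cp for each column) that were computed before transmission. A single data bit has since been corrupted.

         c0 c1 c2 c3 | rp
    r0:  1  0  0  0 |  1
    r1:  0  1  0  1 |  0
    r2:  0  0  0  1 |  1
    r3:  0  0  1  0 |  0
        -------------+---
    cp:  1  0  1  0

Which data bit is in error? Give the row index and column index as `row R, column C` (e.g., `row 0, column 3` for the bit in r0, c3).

row 3, column 1

Recompute each row's even parity and compare to rp:
  r0: data parity 1, sent rp 1 → ok
  r1: data parity 0, sent rp 0 → ok
  r2: data parity 1, sent rp 1 → ok
  r3: data parity 1, sent rp 0 → mismatch
Recompute each column's even parity and compare to cp:
  c0: data parity 1, sent cp 1 → ok
  c1: data parity 1, sent cp 0 → mismatch
  c2: data parity 1, sent cp 1 → ok
  c3: data parity 0, sent cp 0 → ok
Exactly one row (r3) and one column (c1) fail → the flipped bit is at their intersection.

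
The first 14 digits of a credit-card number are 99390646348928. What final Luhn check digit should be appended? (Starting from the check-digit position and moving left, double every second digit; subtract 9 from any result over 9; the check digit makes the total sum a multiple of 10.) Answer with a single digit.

3

Partial digits right→left: 8 2 9 8 4 3 6 4 6 0 9 3 9 9
Double every second digit counting from the check-digit position (so the 1st, 3rd, 5th, ... of the partial from the right).
  doubled (with −9 where >9): 7 9 8 3 3 9 9 → sum 48
  kept as-is: 2 8 3 4 0 3 9 → sum 29
Total = 48 + 29 = 77.
Check digit = (10 − (77 mod 10)) mod 10 = 3.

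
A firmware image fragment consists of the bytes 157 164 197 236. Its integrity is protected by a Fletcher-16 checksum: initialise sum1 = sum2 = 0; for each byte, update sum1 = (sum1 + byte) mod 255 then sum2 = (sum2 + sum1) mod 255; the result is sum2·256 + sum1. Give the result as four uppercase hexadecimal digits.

Running sums (mod 255):
  after byte 0 (157): sum1=157, sum2=157
  after byte 1 (164): sum1=66, sum2=223
  after byte 2 (197): sum1=8, sum2=231
  after byte 3 (236): sum1=244, sum2=220
Checksum = sum2·256 + sum1 = 220·256 + 244 = 56564 = 0xDCF4.

DCF4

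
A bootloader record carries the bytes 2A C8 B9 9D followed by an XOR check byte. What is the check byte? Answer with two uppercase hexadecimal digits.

XOR the bytes together:
  start with 0x2A
  0x2A ⊕ 0xC8 = 0xE2
  0xE2 ⊕ 0xB9 = 0x5B
  0x5B ⊕ 0x9D = 0xC6

C6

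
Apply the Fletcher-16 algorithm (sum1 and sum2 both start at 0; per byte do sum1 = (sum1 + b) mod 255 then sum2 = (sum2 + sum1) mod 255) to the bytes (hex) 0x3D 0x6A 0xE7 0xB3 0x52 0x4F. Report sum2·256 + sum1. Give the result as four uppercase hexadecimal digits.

Running sums (mod 255):
  after byte 0 (0x3D): sum1=61, sum2=61
  after byte 1 (0x6A): sum1=167, sum2=228
  after byte 2 (0xE7): sum1=143, sum2=116
  after byte 3 (0xB3): sum1=67, sum2=183
  after byte 4 (0x52): sum1=149, sum2=77
  after byte 5 (0x4F): sum1=228, sum2=50
Checksum = sum2·256 + sum1 = 50·256 + 228 = 13028 = 0x32E4.

32E4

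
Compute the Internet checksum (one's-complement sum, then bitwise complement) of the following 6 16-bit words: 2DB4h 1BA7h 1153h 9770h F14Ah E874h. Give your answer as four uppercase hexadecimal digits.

One's-complement addition (fold any carry out of bit 15 back into bit 0):
  0x2DB4 + 0x1BA7 = 0x0495B
  0x495B + 0x1153 = 0x05AAE
  0x5AAE + 0x9770 = 0x0F21E
  0xF21E + 0xF14A = 0x1E368 → wrap carry → 0xE369
  0xE369 + 0xE874 = 0x1CBDD → wrap carry → 0xCBDE
One's-complement sum = 0xCBDE.
Checksum = ~0xCBDE & 0xFFFF = 0x3421.

3421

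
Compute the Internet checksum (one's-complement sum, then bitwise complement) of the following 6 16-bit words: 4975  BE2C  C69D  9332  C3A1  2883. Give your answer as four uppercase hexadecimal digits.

One's-complement addition (fold any carry out of bit 15 back into bit 0):
  0x4975 + 0xBE2C = 0x107A1 → wrap carry → 0x07A2
  0x07A2 + 0xC69D = 0x0CE3F
  0xCE3F + 0x9332 = 0x16171 → wrap carry → 0x6172
  0x6172 + 0xC3A1 = 0x12513 → wrap carry → 0x2514
  0x2514 + 0x2883 = 0x04D97
One's-complement sum = 0x4D97.
Checksum = ~0x4D97 & 0xFFFF = 0xB268.

B268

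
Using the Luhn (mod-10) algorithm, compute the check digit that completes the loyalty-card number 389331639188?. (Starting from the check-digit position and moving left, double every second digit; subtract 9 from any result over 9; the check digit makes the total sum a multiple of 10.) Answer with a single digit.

2

Partial digits right→left: 8 8 1 9 3 6 1 3 3 9 8 3
Double every second digit counting from the check-digit position (so the 1st, 3rd, 5th, ... of the partial from the right).
  doubled (with −9 where >9): 7 2 6 2 6 7 → sum 30
  kept as-is: 8 9 6 3 9 3 → sum 38
Total = 30 + 38 = 68.
Check digit = (10 − (68 mod 10)) mod 10 = 2.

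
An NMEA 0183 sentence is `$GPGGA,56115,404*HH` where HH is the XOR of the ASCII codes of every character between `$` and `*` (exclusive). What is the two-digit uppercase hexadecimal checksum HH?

50

XOR the ASCII codes of the payload characters:
  'G' = 0x47 → acc = 0x47
  'P' = 0x50 → acc = 0x17
  'G' = 0x47 → acc = 0x50
  'G' = 0x47 → acc = 0x17
  'A' = 0x41 → acc = 0x56
  ',' = 0x2C → acc = 0x7A
  '5' = 0x35 → acc = 0x4F
  '6' = 0x36 → acc = 0x79
  '1' = 0x31 → acc = 0x48
  '1' = 0x31 → acc = 0x79
  '5' = 0x35 → acc = 0x4C
  ',' = 0x2C → acc = 0x60
  '4' = 0x34 → acc = 0x54
  '0' = 0x30 → acc = 0x64
  '4' = 0x34 → acc = 0x50
Checksum = 0x50.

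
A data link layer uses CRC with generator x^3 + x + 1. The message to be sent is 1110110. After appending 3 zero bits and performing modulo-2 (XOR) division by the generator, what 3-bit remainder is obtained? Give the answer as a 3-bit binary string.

Append 3 zeros: 1110110000. Divide by 1011 (XOR where the leading bit is 1):
  pos 0: 1110 XOR 1011 = 0101
  pos 1: 1011 XOR 1011 = 0000
  pos 5: 1000 XOR 1011 = 0011
Remainder (last 3 bits) = 110. This is the CRC / FCS.

110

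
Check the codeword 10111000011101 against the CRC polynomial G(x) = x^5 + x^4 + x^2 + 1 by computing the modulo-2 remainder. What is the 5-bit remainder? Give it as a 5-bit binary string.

Modulo-2 division of 10111000011101 by 110101:
  pos 0: 101110 XOR 110101 = 011011
  pos 1: 110110 XOR 110101 = 000011
  pos 5: 110011 XOR 110101 = 000110
  pos 8: 110101 XOR 110101 = 000000
Remainder = 00000 (zero — the frame passes the CRC check).

00000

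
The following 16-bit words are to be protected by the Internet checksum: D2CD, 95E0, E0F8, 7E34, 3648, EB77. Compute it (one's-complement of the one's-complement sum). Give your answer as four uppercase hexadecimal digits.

One's-complement addition (fold any carry out of bit 15 back into bit 0):
  0xD2CD + 0x95E0 = 0x168AD → wrap carry → 0x68AE
  0x68AE + 0xE0F8 = 0x149A6 → wrap carry → 0x49A7
  0x49A7 + 0x7E34 = 0x0C7DB
  0xC7DB + 0x3648 = 0x0FE23
  0xFE23 + 0xEB77 = 0x1E99A → wrap carry → 0xE99B
One's-complement sum = 0xE99B.
Checksum = ~0xE99B & 0xFFFF = 0x1664.

1664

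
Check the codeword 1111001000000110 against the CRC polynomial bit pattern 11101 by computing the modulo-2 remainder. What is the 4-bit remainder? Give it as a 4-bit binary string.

1000

Modulo-2 division of 1111001000000110 by 11101:
  pos 0: 11110 XOR 11101 = 00011
  pos 3: 11010 XOR 11101 = 00111
  pos 5: 11100 XOR 11101 = 00001
  pos 9: 10001 XOR 11101 = 01100
  pos 10: 11001 XOR 11101 = 00100
Remainder = 1000 (nonzero — an error is detected).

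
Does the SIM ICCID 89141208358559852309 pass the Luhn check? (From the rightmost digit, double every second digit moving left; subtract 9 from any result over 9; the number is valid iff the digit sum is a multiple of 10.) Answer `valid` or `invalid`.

From the right, keep odd positions and double even positions (subtract 9 from any doubled value over 9):
  doubled (positions 2,4,...): 0 4 7 1 7 6 0 2 2 7 → sum 36
  kept (positions 1,3,...): 9 3 5 9 5 5 8 2 4 9 → sum 59
Total = 95.
95 mod 10 = 5, so the number is invalid.

invalid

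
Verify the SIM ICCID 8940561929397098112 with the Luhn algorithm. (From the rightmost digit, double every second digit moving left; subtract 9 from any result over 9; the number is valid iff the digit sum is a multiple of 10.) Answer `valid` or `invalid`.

valid

From the right, keep odd positions and double even positions (subtract 9 from any doubled value over 9):
  doubled (positions 2,4,...): 2 7 0 9 9 9 3 0 9 → sum 48
  kept (positions 1,3,...): 2 1 9 7 3 2 1 5 4 8 → sum 42
Total = 90.
90 mod 10 = 0, so the number is valid.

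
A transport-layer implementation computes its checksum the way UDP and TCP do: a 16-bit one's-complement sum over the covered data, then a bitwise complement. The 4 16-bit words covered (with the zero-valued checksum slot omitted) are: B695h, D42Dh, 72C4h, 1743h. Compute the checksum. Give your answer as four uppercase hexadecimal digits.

EB34

One's-complement addition (fold any carry out of bit 15 back into bit 0):
  0xB695 + 0xD42D = 0x18AC2 → wrap carry → 0x8AC3
  0x8AC3 + 0x72C4 = 0x0FD87
  0xFD87 + 0x1743 = 0x114CA → wrap carry → 0x14CB
One's-complement sum = 0x14CB.
Checksum = ~0x14CB & 0xFFFF = 0xEB34.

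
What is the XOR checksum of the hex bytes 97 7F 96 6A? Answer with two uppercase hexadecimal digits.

14

XOR the bytes together:
  start with 0x97
  0x97 ⊕ 0x7F = 0xE8
  0xE8 ⊕ 0x96 = 0x7E
  0x7E ⊕ 0x6A = 0x14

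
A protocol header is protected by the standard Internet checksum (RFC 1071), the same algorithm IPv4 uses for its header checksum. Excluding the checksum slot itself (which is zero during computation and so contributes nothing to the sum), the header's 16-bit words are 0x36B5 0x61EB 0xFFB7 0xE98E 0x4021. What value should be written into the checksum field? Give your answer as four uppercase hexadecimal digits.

One's-complement addition (fold any carry out of bit 15 back into bit 0):
  0x36B5 + 0x61EB = 0x098A0
  0x98A0 + 0xFFB7 = 0x19857 → wrap carry → 0x9858
  0x9858 + 0xE98E = 0x181E6 → wrap carry → 0x81E7
  0x81E7 + 0x4021 = 0x0C208
One's-complement sum = 0xC208.
Checksum = ~0xC208 & 0xFFFF = 0x3DF7.

3DF7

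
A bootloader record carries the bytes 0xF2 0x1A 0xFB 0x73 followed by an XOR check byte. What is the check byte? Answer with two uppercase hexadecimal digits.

60

XOR the bytes together:
  start with 0xF2
  0xF2 ⊕ 0x1A = 0xE8
  0xE8 ⊕ 0xFB = 0x13
  0x13 ⊕ 0x73 = 0x60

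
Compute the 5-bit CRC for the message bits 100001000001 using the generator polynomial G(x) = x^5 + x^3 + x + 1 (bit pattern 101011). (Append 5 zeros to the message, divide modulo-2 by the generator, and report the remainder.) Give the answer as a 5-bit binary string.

Append 5 zeros: 10000100000100000. Divide by 101011 (XOR where the leading bit is 1):
  pos 0: 100001 XOR 101011 = 001010
  pos 2: 101000 XOR 101011 = 000011
  pos 6: 110001 XOR 101011 = 011010
  pos 7: 110100 XOR 101011 = 011111
  pos 8: 111110 XOR 101011 = 010101
  pos 9: 101010 XOR 101011 = 000001
Remainder (last 5 bits) = 00100. This is the CRC / FCS.

00100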